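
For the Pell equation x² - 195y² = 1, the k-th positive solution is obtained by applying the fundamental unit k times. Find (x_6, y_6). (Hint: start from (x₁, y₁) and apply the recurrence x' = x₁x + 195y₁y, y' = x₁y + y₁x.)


Step 1: Find the fundamental solution (x₁, y₁) of x² - 195y² = 1.
  Expand √195 as a continued fraction. a₀ = ⌊√195⌋ = 13; iterate m_{k+1} = d_k·a_k − m_k, d_{k+1} = (195 − m_{k+1}²)/d_k, a_{k+1} = ⌊(a₀ + m_{k+1})/d_{k+1}⌋ (starting m₀ = 0, d₀ = 1), with convergents p_k = a_k·p_{k-1} + p_{k-2}, q_k = a_k·q_{k-1} + q_{k-2} (p₋₁ = 1, q₋₁ = 0):
  k = 0: a₀ = 13; p₀/q₀ = 13/1; p₀² − 195·q₀² = 169 − 195 = -26.
  k = 1: m = 13, d = 26, a = ⌊(13 + 13)/26⌋ = 1; p/q = (1·13 + 1)/(1·1 + 0) = 14/1; p² − 195·q² = 196 − 195 = 1.
  The first convergent with p² − 195·q² = 1 gives the fundamental solution (x₁, y₁) = (14, 1).
Step 2: Apply the recurrence (x_{n+1}, y_{n+1}) = (x₁x_n + 195y₁y_n, x₁y_n + y₁x_n) repeatedly.
  From (x_1, y_1) = (14, 1): x_2 = 14·14 + 195·1·1 = 391; y_2 = 14·1 + 1·14 = 28.
  From (x_2, y_2) = (391, 28): x_3 = 14·391 + 195·1·28 = 10934; y_3 = 14·28 + 1·391 = 783.
  From (x_3, y_3) = (10934, 783): x_4 = 14·10934 + 195·1·783 = 305761; y_4 = 14·783 + 1·10934 = 21896.
  From (x_4, y_4) = (305761, 21896): x_5 = 14·305761 + 195·1·21896 = 8550374; y_5 = 14·21896 + 1·305761 = 612305.
  From (x_5, y_5) = (8550374, 612305): x_6 = 14·8550374 + 195·1·612305 = 239104711; y_6 = 14·612305 + 1·8550374 = 17122644.
Step 3: Verify x_6² - 195·y_6² = 57171062822393521 - 57171062822393520 = 1 (should be 1). ✓

(x_1, y_1) = (14, 1); (x_6, y_6) = (239104711, 17122644).


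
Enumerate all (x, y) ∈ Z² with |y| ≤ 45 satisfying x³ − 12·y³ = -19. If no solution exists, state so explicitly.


The equation is x³ - 12y³ = -19. For fixed y, x³ = 12·y³ − 19, so a solution requires the RHS to be a perfect cube.
Strategy: iterate y from -45 to 45, compute RHS = 12·y³ − 19, and check whether it is a (positive or negative) perfect cube.
Check small values of y:
  y = 0: RHS = -19 is not a perfect cube.
  y = 1: RHS = -7 is not a perfect cube.
  y = -1: RHS = -31 is not a perfect cube.
  y = 2: RHS = 77 is not a perfect cube.
  y = -2: RHS = -115 is not a perfect cube.
  y = 3: RHS = 305 is not a perfect cube.
  y = -3: RHS = -343 = (-7)³ ⇒ x = -7 works.
Continuing the search up to |y| = 45 finds no further solutions beyond those listed.
Collected solutions: (-7, -3).

Solutions (with |y| ≤ 45): (-7, -3).


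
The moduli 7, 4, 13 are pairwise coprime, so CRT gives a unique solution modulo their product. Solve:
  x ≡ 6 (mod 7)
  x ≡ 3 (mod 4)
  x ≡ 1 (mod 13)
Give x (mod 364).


Moduli 7, 4, 13 are pairwise coprime; by CRT there is a unique solution modulo M = 7 · 4 · 13 = 364.
Solve pairwise, accumulating the modulus:
  Start with x ≡ 6 (mod 7).
  Combine with x ≡ 3 (mod 4): since gcd(7, 4) = 1, we get a unique residue mod 28.
    Write x = 6 + 7·t and substitute into x ≡ 3 (mod 4): 7·t ≡ 3 − 6 = -3 (mod 4).
    Reduce coefficients mod 4: 3·t ≡ 1 (mod 4).
    The inverse of 3 mod 4 is 3 (since 3·3 = 9 = 2·4 + 1), so t ≡ 3·1 = 3 ≡ 3 (mod 4).
    Then x = 6 + 7·3 = 27, valid modulo lcm(7, 4) = 28: x ≡ 27 (mod 28).
  Combine with x ≡ 1 (mod 13): since gcd(28, 13) = 1, we get a unique residue mod 364.
    Write x = 27 + 28·t and substitute into x ≡ 1 (mod 13): 28·t ≡ 1 − 27 = -26 (mod 13).
    Reduce coefficients mod 13: 2·t ≡ 0 (mod 13).
    The inverse of 2 mod 13 is 7 (since 2·7 = 14 = 1·13 + 1), so t ≡ 7·0 = 0 ≡ 0 (mod 13).
    Then x = 27 + 28·0 = 27, valid modulo lcm(28, 13) = 364: x ≡ 27 (mod 364).
Verify: 27 mod 7 = 6 ✓, 27 mod 4 = 3 ✓, 27 mod 13 = 1 ✓.

x ≡ 27 (mod 364).


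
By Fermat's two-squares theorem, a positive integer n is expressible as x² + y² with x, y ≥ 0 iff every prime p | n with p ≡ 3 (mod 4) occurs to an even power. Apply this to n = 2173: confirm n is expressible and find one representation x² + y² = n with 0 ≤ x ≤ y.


Step 1: Factor n = 2173 = 41 · 53.
Step 2: Check the mod-4 condition on each prime factor: 41 ≡ 1 (mod 4), exponent 1; 53 ≡ 1 (mod 4), exponent 1.
All primes ≡ 3 (mod 4) appear to even exponent (or don't appear), so by the two-squares theorem n IS expressible as a sum of two squares.
Step 3: Build a representation. Here n = 41 · 53 is a product of primes ≡ 1 (mod 4). Each prime p ≡ 1 (mod 4) is itself a sum of two squares; find a² by testing p − a² for a perfect square:
  41: 41 − 1² = 40, 41 − 2² = 37, 41 − 3² = 32, 41 − 4² = 25 = 5² ⇒ 41 = 4² + 5².
  53: 53 − 1² = 52, 53 − 2² = 49 = 7² ⇒ 53 = 2² + 7².
  Combine using the Brahmagupta–Fibonacci identity (a² + b²)(c² + d²) = (ac − bd)² + (ad + bc)² = (ac + bd)² + (ad − bc)²:
  41 · 53 = 2173: from (4² + 5²)(2² + 7²), take (4·2 − 5·7, 4·7 + 5·2) = (8 − 35, 28 + 10) = (-27, 38); dropping signs (only squares matter) gives (27, 38); check 27² + 38² = 729 + 1444 = 2173 ✓.
Step 4: Order so x ≤ y and verify: 27² + 38² = 729 + 1444 = 2173 = n. ✓

n = 2173 = 27² + 38² (one valid representation with x ≤ y).


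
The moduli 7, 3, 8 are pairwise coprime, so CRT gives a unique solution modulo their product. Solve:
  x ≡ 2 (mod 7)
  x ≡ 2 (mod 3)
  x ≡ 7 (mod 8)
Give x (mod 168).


Moduli 7, 3, 8 are pairwise coprime; by CRT there is a unique solution modulo M = 7 · 3 · 8 = 168.
Solve pairwise, accumulating the modulus:
  Start with x ≡ 2 (mod 7).
  Combine with x ≡ 2 (mod 3): since gcd(7, 3) = 1, we get a unique residue mod 21.
    Write x = 2 + 7·t and substitute into x ≡ 2 (mod 3): 7·t ≡ 2 − 2 = 0 (mod 3).
    Reduce coefficients mod 3: 1·t ≡ 0 (mod 3).
    So t ≡ 0 (mod 3).
    Then x = 2 + 7·0 = 2, valid modulo lcm(7, 3) = 21: x ≡ 2 (mod 21).
  Combine with x ≡ 7 (mod 8): since gcd(21, 8) = 1, we get a unique residue mod 168.
    Write x = 2 + 21·t and substitute into x ≡ 7 (mod 8): 21·t ≡ 7 − 2 = 5 (mod 8).
    Reduce coefficients mod 8: 5·t ≡ 5 (mod 8).
    The inverse of 5 mod 8 is 5 (since 5·5 = 25 = 3·8 + 1), so t ≡ 5·5 = 25 ≡ 1 (mod 8).
    Then x = 2 + 21·1 = 23, valid modulo lcm(21, 8) = 168: x ≡ 23 (mod 168).
Verify: 23 mod 7 = 2 ✓, 23 mod 3 = 2 ✓, 23 mod 8 = 7 ✓.

x ≡ 23 (mod 168).


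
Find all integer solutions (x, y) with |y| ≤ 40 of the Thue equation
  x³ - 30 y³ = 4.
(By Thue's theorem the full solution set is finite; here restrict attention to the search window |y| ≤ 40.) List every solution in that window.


The equation is x³ - 30y³ = 4. For fixed y, x³ = 30·y³ + 4, so a solution requires the RHS to be a perfect cube.
Strategy: iterate y from -40 to 40, compute RHS = 30·y³ + 4, and check whether it is a (positive or negative) perfect cube.
Check small values of y:
  y = 0: RHS = 4 is not a perfect cube.
  y = 1: RHS = 34 is not a perfect cube.
  y = -1: RHS = -26 is not a perfect cube.
  y = 2: RHS = 244 is not a perfect cube.
  y = -2: RHS = -236 is not a perfect cube.
  y = 3: RHS = 814 is not a perfect cube.
  y = -3: RHS = -806 is not a perfect cube.
Continuing the search up to |y| = 40 finds no solutions either.
No (x, y) in the scanned range satisfies the equation.

No integer solutions with |y| ≤ 40.


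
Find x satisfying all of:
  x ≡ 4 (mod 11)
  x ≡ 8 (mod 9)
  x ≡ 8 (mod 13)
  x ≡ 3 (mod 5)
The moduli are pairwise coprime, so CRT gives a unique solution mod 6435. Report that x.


Product of moduli M = 11 · 9 · 13 · 5 = 6435.
Merge one congruence at a time:
  Start: x ≡ 4 (mod 11).
  Combine with x ≡ 8 (mod 9); new modulus lcm = 99.
    Write x = 4 + 11·t and substitute into x ≡ 8 (mod 9): 11·t ≡ 8 − 4 = 4 (mod 9).
    Reduce coefficients mod 9: 2·t ≡ 4 (mod 9).
    The inverse of 2 mod 9 is 5 (since 2·5 = 10 = 1·9 + 1), so t ≡ 5·4 = 20 ≡ 2 (mod 9).
    Then x = 4 + 11·2 = 26, valid modulo lcm(11, 9) = 99: x ≡ 26 (mod 99).
  Combine with x ≡ 8 (mod 13); new modulus lcm = 1287.
    Write x = 26 + 99·t and substitute into x ≡ 8 (mod 13): 99·t ≡ 8 − 26 = -18 (mod 13).
    Reduce coefficients mod 13: 8·t ≡ 8 (mod 13).
    The inverse of 8 mod 13 is 5 (since 8·5 = 40 = 3·13 + 1), so t ≡ 5·8 = 40 ≡ 1 (mod 13).
    Then x = 26 + 99·1 = 125, valid modulo lcm(99, 13) = 1287: x ≡ 125 (mod 1287).
  Combine with x ≡ 3 (mod 5); new modulus lcm = 6435.
    Write x = 125 + 1287·t and substitute into x ≡ 3 (mod 5): 1287·t ≡ 3 − 125 = -122 (mod 5).
    Reduce coefficients mod 5: 2·t ≡ 3 (mod 5).
    The inverse of 2 mod 5 is 3 (since 2·3 = 6 = 1·5 + 1), so t ≡ 3·3 = 9 ≡ 4 (mod 5).
    Then x = 125 + 1287·4 = 5273, valid modulo lcm(1287, 5) = 6435: x ≡ 5273 (mod 6435).
Verify against each original: 5273 mod 11 = 4, 5273 mod 9 = 8, 5273 mod 13 = 8, 5273 mod 5 = 3.

x ≡ 5273 (mod 6435).


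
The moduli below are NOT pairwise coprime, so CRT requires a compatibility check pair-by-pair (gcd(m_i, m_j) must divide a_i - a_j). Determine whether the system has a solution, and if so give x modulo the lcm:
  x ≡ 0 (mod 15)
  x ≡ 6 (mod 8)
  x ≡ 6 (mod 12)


Moduli 15, 8, 12 are not pairwise coprime, so CRT works modulo lcm(m_i) when all pairwise compatibility conditions hold.
Pairwise compatibility: gcd(m_i, m_j) must divide a_i - a_j for every pair.
Merge one congruence at a time:
  Start: x ≡ 0 (mod 15).
  Combine with x ≡ 6 (mod 8): gcd(15, 8) = 1; 6 - 0 = 6, which IS divisible by 1, so compatible.
    Write x = 0 + 15·t and substitute into x ≡ 6 (mod 8): 15·t ≡ 6 − 0 = 6 (mod 8).
    Reduce coefficients mod 8: 7·t ≡ 6 (mod 8).
    The inverse of 7 mod 8 is 7 (since 7·7 = 49 = 6·8 + 1), so t ≡ 7·6 = 42 ≡ 2 (mod 8).
    Then x = 0 + 15·2 = 30, valid modulo lcm(15, 8) = 120: x ≡ 30 (mod 120).
  Combine with x ≡ 6 (mod 12): gcd(120, 12) = 12; 6 - 30 = -24, which IS divisible by 12, so compatible.
    Write x = 30 + 120·t and substitute into x ≡ 6 (mod 12): 120·t ≡ 6 − 30 = -24 (mod 12).
    Divide the congruence (and modulus) by g = 12: 10·t ≡ -2 (mod 1).
    Modulo 1 every t works; take t = 0.
    Then x = 30 + 120·0 = 30, valid modulo lcm(120, 12) = 120: x ≡ 30 (mod 120).
Verify: 30 mod 15 = 0, 30 mod 8 = 6, 30 mod 12 = 6.

x ≡ 30 (mod 120).


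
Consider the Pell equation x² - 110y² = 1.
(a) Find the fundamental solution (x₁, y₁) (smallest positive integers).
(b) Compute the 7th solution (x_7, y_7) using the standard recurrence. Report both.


Step 1: Find the fundamental solution (x₁, y₁) of x² - 110y² = 1.
  Expand √110 as a continued fraction. a₀ = ⌊√110⌋ = 10; iterate m_{k+1} = d_k·a_k − m_k, d_{k+1} = (110 − m_{k+1}²)/d_k, a_{k+1} = ⌊(a₀ + m_{k+1})/d_{k+1}⌋ (starting m₀ = 0, d₀ = 1), with convergents p_k = a_k·p_{k-1} + p_{k-2}, q_k = a_k·q_{k-1} + q_{k-2} (p₋₁ = 1, q₋₁ = 0):
  k = 0: a₀ = 10; p₀/q₀ = 10/1; p₀² − 110·q₀² = 100 − 110 = -10.
  k = 1: m = 10, d = 10, a = ⌊(10 + 10)/10⌋ = 2; p/q = (2·10 + 1)/(2·1 + 0) = 21/2; p² − 110·q² = 441 − 440 = 1.
  The first convergent with p² − 110·q² = 1 gives the fundamental solution (x₁, y₁) = (21, 2).
Step 2: Apply the recurrence (x_{n+1}, y_{n+1}) = (x₁x_n + 110y₁y_n, x₁y_n + y₁x_n) repeatedly.
  From (x_1, y_1) = (21, 2): x_2 = 21·21 + 110·2·2 = 881; y_2 = 21·2 + 2·21 = 84.
  From (x_2, y_2) = (881, 84): x_3 = 21·881 + 110·2·84 = 36981; y_3 = 21·84 + 2·881 = 3526.
  From (x_3, y_3) = (36981, 3526): x_4 = 21·36981 + 110·2·3526 = 1552321; y_4 = 21·3526 + 2·36981 = 148008.
  From (x_4, y_4) = (1552321, 148008): x_5 = 21·1552321 + 110·2·148008 = 65160501; y_5 = 21·148008 + 2·1552321 = 6212810.
  From (x_5, y_5) = (65160501, 6212810): x_6 = 21·65160501 + 110·2·6212810 = 2735188721; y_6 = 21·6212810 + 2·65160501 = 260790012.
  From (x_6, y_6) = (2735188721, 260790012): x_7 = 21·2735188721 + 110·2·260790012 = 114812765781; y_7 = 21·260790012 + 2·2735188721 = 10946967694.
Step 3: Verify x_7² - 110·y_7² = 13181971186282764539961 - 13181971186282764539960 = 1 (should be 1). ✓

(x_1, y_1) = (21, 2); (x_7, y_7) = (114812765781, 10946967694).


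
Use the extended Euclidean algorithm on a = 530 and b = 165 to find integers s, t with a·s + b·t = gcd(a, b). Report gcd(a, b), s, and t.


Euclidean algorithm on (530, 165) — divide until remainder is 0:
  530 = 3 · 165 + 35
  165 = 4 · 35 + 25
  35 = 1 · 25 + 10
  25 = 2 · 10 + 5
  10 = 2 · 5 + 0
gcd(530, 165) = 5.
Track Bezout coefficients alongside the remainders: start with r₀ = 530 = a·1 + b·0 (s = 1, t = 0) and r₁ = 165 = a·0 + b·1 (s = 0, t = 1); each new remainder r_{k+1} = r_{k-1} − q_k·r_k inherits s_{k+1} = s_{k-1} − q_k·s_k, t_{k+1} = t_{k-1} − q_k·t_k, so r_k = a·s_k + b·t_k at every step:
  q = 3: r = 35, s = 1 − 3·0 = 1, t = 0 − 3·1 = -3  (check: 530·1 + 165·(-3) = 35)
  q = 4: r = 25, s = 0 − 4·1 = -4, t = 1 − 4·(-3) = 13  (check: 530·(-4) + 165·13 = 25)
  q = 1: r = 10, s = 1 − 1·(-4) = 5, t = -3 − 1·13 = -16  (check: 530·5 + 165·(-16) = 10)
  q = 2: r = 5, s = -4 − 2·5 = -14, t = 13 − 2·(-16) = 45  (check: 530·(-14) + 165·45 = 5)
The row with r = 5 (the gcd) gives the Bezout coefficients s = -14, t = 45.
Result: 530 · (-14) + 165 · (45) = 5.

gcd(530, 165) = 5; s = -14, t = 45 (check: 530·(-14) + 165·45 = 5).


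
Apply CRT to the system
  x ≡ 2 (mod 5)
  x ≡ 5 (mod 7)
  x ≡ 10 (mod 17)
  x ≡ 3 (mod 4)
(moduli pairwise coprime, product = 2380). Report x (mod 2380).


Product of moduli M = 5 · 7 · 17 · 4 = 2380.
Merge one congruence at a time:
  Start: x ≡ 2 (mod 5).
  Combine with x ≡ 5 (mod 7); new modulus lcm = 35.
    Write x = 2 + 5·t and substitute into x ≡ 5 (mod 7): 5·t ≡ 5 − 2 = 3 (mod 7).
    The inverse of 5 mod 7 is 3 (since 5·3 = 15 = 2·7 + 1), so t ≡ 3·3 = 9 ≡ 2 (mod 7).
    Then x = 2 + 5·2 = 12, valid modulo lcm(5, 7) = 35: x ≡ 12 (mod 35).
  Combine with x ≡ 10 (mod 17); new modulus lcm = 595.
    Write x = 12 + 35·t and substitute into x ≡ 10 (mod 17): 35·t ≡ 10 − 12 = -2 (mod 17).
    Reduce coefficients mod 17: 1·t ≡ 15 (mod 17).
    So t ≡ 15 (mod 17).
    Then x = 12 + 35·15 = 537, valid modulo lcm(35, 17) = 595: x ≡ 537 (mod 595).
  Combine with x ≡ 3 (mod 4); new modulus lcm = 2380.
    Write x = 537 + 595·t and substitute into x ≡ 3 (mod 4): 595·t ≡ 3 − 537 = -534 (mod 4).
    Reduce coefficients mod 4: 3·t ≡ 2 (mod 4).
    The inverse of 3 mod 4 is 3 (since 3·3 = 9 = 2·4 + 1), so t ≡ 3·2 = 6 ≡ 2 (mod 4).
    Then x = 537 + 595·2 = 1727, valid modulo lcm(595, 4) = 2380: x ≡ 1727 (mod 2380).
Verify against each original: 1727 mod 5 = 2, 1727 mod 7 = 5, 1727 mod 17 = 10, 1727 mod 4 = 3.

x ≡ 1727 (mod 2380).


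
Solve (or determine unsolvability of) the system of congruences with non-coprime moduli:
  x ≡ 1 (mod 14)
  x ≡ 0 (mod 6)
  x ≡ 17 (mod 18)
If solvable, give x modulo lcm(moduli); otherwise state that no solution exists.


Moduli 14, 6, 18 are not pairwise coprime, so CRT works modulo lcm(m_i) when all pairwise compatibility conditions hold.
Pairwise compatibility: gcd(m_i, m_j) must divide a_i - a_j for every pair.
Merge one congruence at a time:
  Start: x ≡ 1 (mod 14).
  Combine with x ≡ 0 (mod 6): gcd(14, 6) = 2, and 0 - 1 = -1 is NOT divisible by 2.
    ⇒ system is inconsistent (no integer solution).

No solution (the system is inconsistent).


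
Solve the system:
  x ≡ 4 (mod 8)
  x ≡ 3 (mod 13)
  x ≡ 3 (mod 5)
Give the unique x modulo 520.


Moduli 8, 13, 5 are pairwise coprime; by CRT there is a unique solution modulo M = 8 · 13 · 5 = 520.
Solve pairwise, accumulating the modulus:
  Start with x ≡ 4 (mod 8).
  Combine with x ≡ 3 (mod 13): since gcd(8, 13) = 1, we get a unique residue mod 104.
    Write x = 4 + 8·t and substitute into x ≡ 3 (mod 13): 8·t ≡ 3 − 4 = -1 (mod 13).
    Reduce coefficients mod 13: 8·t ≡ 12 (mod 13).
    The inverse of 8 mod 13 is 5 (since 8·5 = 40 = 3·13 + 1), so t ≡ 5·12 = 60 ≡ 8 (mod 13).
    Then x = 4 + 8·8 = 68, valid modulo lcm(8, 13) = 104: x ≡ 68 (mod 104).
  Combine with x ≡ 3 (mod 5): since gcd(104, 5) = 1, we get a unique residue mod 520.
    Write x = 68 + 104·t and substitute into x ≡ 3 (mod 5): 104·t ≡ 3 − 68 = -65 (mod 5).
    Reduce coefficients mod 5: 4·t ≡ 0 (mod 5).
    The inverse of 4 mod 5 is 4 (since 4·4 = 16 = 3·5 + 1), so t ≡ 4·0 = 0 ≡ 0 (mod 5).
    Then x = 68 + 104·0 = 68, valid modulo lcm(104, 5) = 520: x ≡ 68 (mod 520).
Verify: 68 mod 8 = 4 ✓, 68 mod 13 = 3 ✓, 68 mod 5 = 3 ✓.

x ≡ 68 (mod 520).


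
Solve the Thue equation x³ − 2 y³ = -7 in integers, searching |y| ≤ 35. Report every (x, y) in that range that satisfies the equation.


The equation is x³ - 2y³ = -7. For fixed y, x³ = 2·y³ − 7, so a solution requires the RHS to be a perfect cube.
Strategy: iterate y from -35 to 35, compute RHS = 2·y³ − 7, and check whether it is a (positive or negative) perfect cube.
Check small values of y:
  y = 0: RHS = -7 is not a perfect cube.
  y = 1: RHS = -5 is not a perfect cube.
  y = -1: RHS = -9 is not a perfect cube.
  y = 2: RHS = 9 is not a perfect cube.
  y = -2: RHS = -23 is not a perfect cube.
  y = 3: RHS = 47 is not a perfect cube.
  y = -3: RHS = -61 is not a perfect cube.
Continuing the search up to |y| = 35 finds no solutions either.
No (x, y) in the scanned range satisfies the equation.

No integer solutions with |y| ≤ 35.


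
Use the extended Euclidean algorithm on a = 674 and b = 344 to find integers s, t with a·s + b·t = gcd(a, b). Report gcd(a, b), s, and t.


Euclidean algorithm on (674, 344) — divide until remainder is 0:
  674 = 1 · 344 + 330
  344 = 1 · 330 + 14
  330 = 23 · 14 + 8
  14 = 1 · 8 + 6
  8 = 1 · 6 + 2
  6 = 3 · 2 + 0
gcd(674, 344) = 2.
Track Bezout coefficients alongside the remainders: start with r₀ = 674 = a·1 + b·0 (s = 1, t = 0) and r₁ = 344 = a·0 + b·1 (s = 0, t = 1); each new remainder r_{k+1} = r_{k-1} − q_k·r_k inherits s_{k+1} = s_{k-1} − q_k·s_k, t_{k+1} = t_{k-1} − q_k·t_k, so r_k = a·s_k + b·t_k at every step:
  q = 1: r = 330, s = 1 − 1·0 = 1, t = 0 − 1·1 = -1  (check: 674·1 + 344·(-1) = 330)
  q = 1: r = 14, s = 0 − 1·1 = -1, t = 1 − 1·(-1) = 2  (check: 674·(-1) + 344·2 = 14)
  q = 23: r = 8, s = 1 − 23·(-1) = 24, t = -1 − 23·2 = -47  (check: 674·24 + 344·(-47) = 8)
  q = 1: r = 6, s = -1 − 1·24 = -25, t = 2 − 1·(-47) = 49  (check: 674·(-25) + 344·49 = 6)
  q = 1: r = 2, s = 24 − 1·(-25) = 49, t = -47 − 1·49 = -96  (check: 674·49 + 344·(-96) = 2)
The row with r = 2 (the gcd) gives the Bezout coefficients s = 49, t = -96.
Result: 674 · (49) + 344 · (-96) = 2.

gcd(674, 344) = 2; s = 49, t = -96 (check: 674·49 + 344·(-96) = 2).


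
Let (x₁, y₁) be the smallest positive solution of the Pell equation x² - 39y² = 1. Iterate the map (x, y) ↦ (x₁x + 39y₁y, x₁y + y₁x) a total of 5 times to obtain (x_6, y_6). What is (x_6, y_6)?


Step 1: Find the fundamental solution (x₁, y₁) of x² - 39y² = 1.
  Expand √39 as a continued fraction. a₀ = ⌊√39⌋ = 6; iterate m_{k+1} = d_k·a_k − m_k, d_{k+1} = (39 − m_{k+1}²)/d_k, a_{k+1} = ⌊(a₀ + m_{k+1})/d_{k+1}⌋ (starting m₀ = 0, d₀ = 1), with convergents p_k = a_k·p_{k-1} + p_{k-2}, q_k = a_k·q_{k-1} + q_{k-2} (p₋₁ = 1, q₋₁ = 0):
  k = 0: a₀ = 6; p₀/q₀ = 6/1; p₀² − 39·q₀² = 36 − 39 = -3.
  k = 1: m = 6, d = 3, a = ⌊(6 + 6)/3⌋ = 4; p/q = (4·6 + 1)/(4·1 + 0) = 25/4; p² − 39·q² = 625 − 624 = 1.
  The first convergent with p² − 39·q² = 1 gives the fundamental solution (x₁, y₁) = (25, 4).
Step 2: Apply the recurrence (x_{n+1}, y_{n+1}) = (x₁x_n + 39y₁y_n, x₁y_n + y₁x_n) repeatedly.
  From (x_1, y_1) = (25, 4): x_2 = 25·25 + 39·4·4 = 1249; y_2 = 25·4 + 4·25 = 200.
  From (x_2, y_2) = (1249, 200): x_3 = 25·1249 + 39·4·200 = 62425; y_3 = 25·200 + 4·1249 = 9996.
  From (x_3, y_3) = (62425, 9996): x_4 = 25·62425 + 39·4·9996 = 3120001; y_4 = 25·9996 + 4·62425 = 499600.
  From (x_4, y_4) = (3120001, 499600): x_5 = 25·3120001 + 39·4·499600 = 155937625; y_5 = 25·499600 + 4·3120001 = 24970004.
  From (x_5, y_5) = (155937625, 24970004): x_6 = 25·155937625 + 39·4·24970004 = 7793761249; y_6 = 25·24970004 + 4·155937625 = 1248000600.
Step 3: Verify x_6² - 39·y_6² = 60742714406414040001 - 60742714406414040000 = 1 (should be 1). ✓

(x_1, y_1) = (25, 4); (x_6, y_6) = (7793761249, 1248000600).


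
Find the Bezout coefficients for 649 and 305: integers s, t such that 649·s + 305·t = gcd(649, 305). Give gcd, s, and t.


Euclidean algorithm on (649, 305) — divide until remainder is 0:
  649 = 2 · 305 + 39
  305 = 7 · 39 + 32
  39 = 1 · 32 + 7
  32 = 4 · 7 + 4
  7 = 1 · 4 + 3
  4 = 1 · 3 + 1
  3 = 3 · 1 + 0
gcd(649, 305) = 1.
Track Bezout coefficients alongside the remainders: start with r₀ = 649 = a·1 + b·0 (s = 1, t = 0) and r₁ = 305 = a·0 + b·1 (s = 0, t = 1); each new remainder r_{k+1} = r_{k-1} − q_k·r_k inherits s_{k+1} = s_{k-1} − q_k·s_k, t_{k+1} = t_{k-1} − q_k·t_k, so r_k = a·s_k + b·t_k at every step:
  q = 2: r = 39, s = 1 − 2·0 = 1, t = 0 − 2·1 = -2  (check: 649·1 + 305·(-2) = 39)
  q = 7: r = 32, s = 0 − 7·1 = -7, t = 1 − 7·(-2) = 15  (check: 649·(-7) + 305·15 = 32)
  q = 1: r = 7, s = 1 − 1·(-7) = 8, t = -2 − 1·15 = -17  (check: 649·8 + 305·(-17) = 7)
  q = 4: r = 4, s = -7 − 4·8 = -39, t = 15 − 4·(-17) = 83  (check: 649·(-39) + 305·83 = 4)
  q = 1: r = 3, s = 8 − 1·(-39) = 47, t = -17 − 1·83 = -100  (check: 649·47 + 305·(-100) = 3)
  q = 1: r = 1, s = -39 − 1·47 = -86, t = 83 − 1·(-100) = 183  (check: 649·(-86) + 305·183 = 1)
The row with r = 1 (the gcd) gives the Bezout coefficients s = -86, t = 183.
Result: 649 · (-86) + 305 · (183) = 1.

gcd(649, 305) = 1; s = -86, t = 183 (check: 649·(-86) + 305·183 = 1).


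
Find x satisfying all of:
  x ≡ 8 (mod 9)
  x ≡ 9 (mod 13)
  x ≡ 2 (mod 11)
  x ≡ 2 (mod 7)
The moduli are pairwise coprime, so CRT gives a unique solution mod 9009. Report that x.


Product of moduli M = 9 · 13 · 11 · 7 = 9009.
Merge one congruence at a time:
  Start: x ≡ 8 (mod 9).
  Combine with x ≡ 9 (mod 13); new modulus lcm = 117.
    Write x = 8 + 9·t and substitute into x ≡ 9 (mod 13): 9·t ≡ 9 − 8 = 1 (mod 13).
    The inverse of 9 mod 13 is 3 (since 9·3 = 27 = 2·13 + 1), so t ≡ 3·1 = 3 ≡ 3 (mod 13).
    Then x = 8 + 9·3 = 35, valid modulo lcm(9, 13) = 117: x ≡ 35 (mod 117).
  Combine with x ≡ 2 (mod 11); new modulus lcm = 1287.
    Write x = 35 + 117·t and substitute into x ≡ 2 (mod 11): 117·t ≡ 2 − 35 = -33 (mod 11).
    Reduce coefficients mod 11: 7·t ≡ 0 (mod 11).
    The inverse of 7 mod 11 is 8 (since 7·8 = 56 = 5·11 + 1), so t ≡ 8·0 = 0 ≡ 0 (mod 11).
    Then x = 35 + 117·0 = 35, valid modulo lcm(117, 11) = 1287: x ≡ 35 (mod 1287).
  Combine with x ≡ 2 (mod 7); new modulus lcm = 9009.
    Write x = 35 + 1287·t and substitute into x ≡ 2 (mod 7): 1287·t ≡ 2 − 35 = -33 (mod 7).
    Reduce coefficients mod 7: 6·t ≡ 2 (mod 7).
    The inverse of 6 mod 7 is 6 (since 6·6 = 36 = 5·7 + 1), so t ≡ 6·2 = 12 ≡ 5 (mod 7).
    Then x = 35 + 1287·5 = 6470, valid modulo lcm(1287, 7) = 9009: x ≡ 6470 (mod 9009).
Verify against each original: 6470 mod 9 = 8, 6470 mod 13 = 9, 6470 mod 11 = 2, 6470 mod 7 = 2.

x ≡ 6470 (mod 9009).


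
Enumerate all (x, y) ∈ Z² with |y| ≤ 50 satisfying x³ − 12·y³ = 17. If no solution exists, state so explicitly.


The equation is x³ - 12y³ = 17. For fixed y, x³ = 12·y³ + 17, so a solution requires the RHS to be a perfect cube.
Strategy: iterate y from -50 to 50, compute RHS = 12·y³ + 17, and check whether it is a (positive or negative) perfect cube.
Check small values of y:
  y = 0: RHS = 17 is not a perfect cube.
  y = 1: RHS = 29 is not a perfect cube.
  y = -1: RHS = 5 is not a perfect cube.
  y = 2: RHS = 113 is not a perfect cube.
  y = -2: RHS = -79 is not a perfect cube.
  y = 3: RHS = 341 is not a perfect cube.
  y = -3: RHS = -307 is not a perfect cube.
Continuing the search up to |y| = 50 finds no solutions either.
No (x, y) in the scanned range satisfies the equation.

No integer solutions with |y| ≤ 50.


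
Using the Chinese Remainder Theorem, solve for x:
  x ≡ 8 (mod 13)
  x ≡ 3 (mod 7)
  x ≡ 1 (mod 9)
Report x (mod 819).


Moduli 13, 7, 9 are pairwise coprime; by CRT there is a unique solution modulo M = 13 · 7 · 9 = 819.
Solve pairwise, accumulating the modulus:
  Start with x ≡ 8 (mod 13).
  Combine with x ≡ 3 (mod 7): since gcd(13, 7) = 1, we get a unique residue mod 91.
    Write x = 8 + 13·t and substitute into x ≡ 3 (mod 7): 13·t ≡ 3 − 8 = -5 (mod 7).
    Reduce coefficients mod 7: 6·t ≡ 2 (mod 7).
    The inverse of 6 mod 7 is 6 (since 6·6 = 36 = 5·7 + 1), so t ≡ 6·2 = 12 ≡ 5 (mod 7).
    Then x = 8 + 13·5 = 73, valid modulo lcm(13, 7) = 91: x ≡ 73 (mod 91).
  Combine with x ≡ 1 (mod 9): since gcd(91, 9) = 1, we get a unique residue mod 819.
    Write x = 73 + 91·t and substitute into x ≡ 1 (mod 9): 91·t ≡ 1 − 73 = -72 (mod 9).
    Reduce coefficients mod 9: 1·t ≡ 0 (mod 9).
    So t ≡ 0 (mod 9).
    Then x = 73 + 91·0 = 73, valid modulo lcm(91, 9) = 819: x ≡ 73 (mod 819).
Verify: 73 mod 13 = 8 ✓, 73 mod 7 = 3 ✓, 73 mod 9 = 1 ✓.

x ≡ 73 (mod 819).


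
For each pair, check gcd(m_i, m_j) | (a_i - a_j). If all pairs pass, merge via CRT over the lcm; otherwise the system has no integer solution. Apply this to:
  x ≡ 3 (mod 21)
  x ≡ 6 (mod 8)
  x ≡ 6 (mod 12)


Moduli 21, 8, 12 are not pairwise coprime, so CRT works modulo lcm(m_i) when all pairwise compatibility conditions hold.
Pairwise compatibility: gcd(m_i, m_j) must divide a_i - a_j for every pair.
Merge one congruence at a time:
  Start: x ≡ 3 (mod 21).
  Combine with x ≡ 6 (mod 8): gcd(21, 8) = 1; 6 - 3 = 3, which IS divisible by 1, so compatible.
    Write x = 3 + 21·t and substitute into x ≡ 6 (mod 8): 21·t ≡ 6 − 3 = 3 (mod 8).
    Reduce coefficients mod 8: 5·t ≡ 3 (mod 8).
    The inverse of 5 mod 8 is 5 (since 5·5 = 25 = 3·8 + 1), so t ≡ 5·3 = 15 ≡ 7 (mod 8).
    Then x = 3 + 21·7 = 150, valid modulo lcm(21, 8) = 168: x ≡ 150 (mod 168).
  Combine with x ≡ 6 (mod 12): gcd(168, 12) = 12; 6 - 150 = -144, which IS divisible by 12, so compatible.
    Write x = 150 + 168·t and substitute into x ≡ 6 (mod 12): 168·t ≡ 6 − 150 = -144 (mod 12).
    Divide the congruence (and modulus) by g = 12: 14·t ≡ -12 (mod 1).
    Modulo 1 every t works; take t = 0.
    Then x = 150 + 168·0 = 150, valid modulo lcm(168, 12) = 168: x ≡ 150 (mod 168).
Verify: 150 mod 21 = 3, 150 mod 8 = 6, 150 mod 12 = 6.

x ≡ 150 (mod 168).


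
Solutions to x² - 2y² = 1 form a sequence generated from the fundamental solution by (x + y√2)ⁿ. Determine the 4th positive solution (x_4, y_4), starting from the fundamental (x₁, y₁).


Step 1: Find the fundamental solution (x₁, y₁) of x² - 2y² = 1.
  Expand √2 as a continued fraction. a₀ = ⌊√2⌋ = 1; iterate m_{k+1} = d_k·a_k − m_k, d_{k+1} = (2 − m_{k+1}²)/d_k, a_{k+1} = ⌊(a₀ + m_{k+1})/d_{k+1}⌋ (starting m₀ = 0, d₀ = 1), with convergents p_k = a_k·p_{k-1} + p_{k-2}, q_k = a_k·q_{k-1} + q_{k-2} (p₋₁ = 1, q₋₁ = 0):
  k = 0: a₀ = 1; p₀/q₀ = 1/1; p₀² − 2·q₀² = 1 − 2 = -1.
  k = 1: m = 1, d = 1, a = ⌊(1 + 1)/1⌋ = 2; p/q = (2·1 + 1)/(2·1 + 0) = 3/2; p² − 2·q² = 9 − 8 = 1.
  The first convergent with p² − 2·q² = 1 gives the fundamental solution (x₁, y₁) = (3, 2).
Step 2: Apply the recurrence (x_{n+1}, y_{n+1}) = (x₁x_n + 2y₁y_n, x₁y_n + y₁x_n) repeatedly.
  From (x_1, y_1) = (3, 2): x_2 = 3·3 + 2·2·2 = 17; y_2 = 3·2 + 2·3 = 12.
  From (x_2, y_2) = (17, 12): x_3 = 3·17 + 2·2·12 = 99; y_3 = 3·12 + 2·17 = 70.
  From (x_3, y_3) = (99, 70): x_4 = 3·99 + 2·2·70 = 577; y_4 = 3·70 + 2·99 = 408.
Step 3: Verify x_4² - 2·y_4² = 332929 - 332928 = 1 (should be 1). ✓

(x_1, y_1) = (3, 2); (x_4, y_4) = (577, 408).


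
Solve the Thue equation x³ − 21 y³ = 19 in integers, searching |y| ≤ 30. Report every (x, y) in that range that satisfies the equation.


The equation is x³ - 21y³ = 19. For fixed y, x³ = 21·y³ + 19, so a solution requires the RHS to be a perfect cube.
Strategy: iterate y from -30 to 30, compute RHS = 21·y³ + 19, and check whether it is a (positive or negative) perfect cube.
Check small values of y:
  y = 0: RHS = 19 is not a perfect cube.
  y = 1: RHS = 40 is not a perfect cube.
  y = -1: RHS = -2 is not a perfect cube.
  y = 2: RHS = 187 is not a perfect cube.
  y = -2: RHS = -149 is not a perfect cube.
  y = 3: RHS = 586 is not a perfect cube.
  y = -3: RHS = -548 is not a perfect cube.
Continuing the search up to |y| = 30 finds no solutions either.
No (x, y) in the scanned range satisfies the equation.

No integer solutions with |y| ≤ 30.


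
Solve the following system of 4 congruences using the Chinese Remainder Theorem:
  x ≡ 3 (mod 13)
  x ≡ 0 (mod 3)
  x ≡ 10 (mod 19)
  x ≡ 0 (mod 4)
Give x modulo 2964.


Product of moduli M = 13 · 3 · 19 · 4 = 2964.
Merge one congruence at a time:
  Start: x ≡ 3 (mod 13).
  Combine with x ≡ 0 (mod 3); new modulus lcm = 39.
    Write x = 3 + 13·t and substitute into x ≡ 0 (mod 3): 13·t ≡ 0 − 3 = -3 (mod 3).
    Reduce coefficients mod 3: 1·t ≡ 0 (mod 3).
    So t ≡ 0 (mod 3).
    Then x = 3 + 13·0 = 3, valid modulo lcm(13, 3) = 39: x ≡ 3 (mod 39).
  Combine with x ≡ 10 (mod 19); new modulus lcm = 741.
    Write x = 3 + 39·t and substitute into x ≡ 10 (mod 19): 39·t ≡ 10 − 3 = 7 (mod 19).
    Reduce coefficients mod 19: 1·t ≡ 7 (mod 19).
    So t ≡ 7 (mod 19).
    Then x = 3 + 39·7 = 276, valid modulo lcm(39, 19) = 741: x ≡ 276 (mod 741).
  Combine with x ≡ 0 (mod 4); new modulus lcm = 2964.
    Write x = 276 + 741·t and substitute into x ≡ 0 (mod 4): 741·t ≡ 0 − 276 = -276 (mod 4).
    Reduce coefficients mod 4: 1·t ≡ 0 (mod 4).
    So t ≡ 0 (mod 4).
    Then x = 276 + 741·0 = 276, valid modulo lcm(741, 4) = 2964: x ≡ 276 (mod 2964).
Verify against each original: 276 mod 13 = 3, 276 mod 3 = 0, 276 mod 19 = 10, 276 mod 4 = 0.

x ≡ 276 (mod 2964).


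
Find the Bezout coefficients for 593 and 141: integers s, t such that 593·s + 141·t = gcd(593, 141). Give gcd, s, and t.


Euclidean algorithm on (593, 141) — divide until remainder is 0:
  593 = 4 · 141 + 29
  141 = 4 · 29 + 25
  29 = 1 · 25 + 4
  25 = 6 · 4 + 1
  4 = 4 · 1 + 0
gcd(593, 141) = 1.
Track Bezout coefficients alongside the remainders: start with r₀ = 593 = a·1 + b·0 (s = 1, t = 0) and r₁ = 141 = a·0 + b·1 (s = 0, t = 1); each new remainder r_{k+1} = r_{k-1} − q_k·r_k inherits s_{k+1} = s_{k-1} − q_k·s_k, t_{k+1} = t_{k-1} − q_k·t_k, so r_k = a·s_k + b·t_k at every step:
  q = 4: r = 29, s = 1 − 4·0 = 1, t = 0 − 4·1 = -4  (check: 593·1 + 141·(-4) = 29)
  q = 4: r = 25, s = 0 − 4·1 = -4, t = 1 − 4·(-4) = 17  (check: 593·(-4) + 141·17 = 25)
  q = 1: r = 4, s = 1 − 1·(-4) = 5, t = -4 − 1·17 = -21  (check: 593·5 + 141·(-21) = 4)
  q = 6: r = 1, s = -4 − 6·5 = -34, t = 17 − 6·(-21) = 143  (check: 593·(-34) + 141·143 = 1)
The row with r = 1 (the gcd) gives the Bezout coefficients s = -34, t = 143.
Result: 593 · (-34) + 141 · (143) = 1.

gcd(593, 141) = 1; s = -34, t = 143 (check: 593·(-34) + 141·143 = 1).


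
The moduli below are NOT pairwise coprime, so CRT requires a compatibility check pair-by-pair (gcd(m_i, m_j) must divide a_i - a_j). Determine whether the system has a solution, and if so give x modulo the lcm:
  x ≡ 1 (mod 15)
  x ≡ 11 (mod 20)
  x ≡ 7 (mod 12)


Moduli 15, 20, 12 are not pairwise coprime, so CRT works modulo lcm(m_i) when all pairwise compatibility conditions hold.
Pairwise compatibility: gcd(m_i, m_j) must divide a_i - a_j for every pair.
Merge one congruence at a time:
  Start: x ≡ 1 (mod 15).
  Combine with x ≡ 11 (mod 20): gcd(15, 20) = 5; 11 - 1 = 10, which IS divisible by 5, so compatible.
    Write x = 1 + 15·t and substitute into x ≡ 11 (mod 20): 15·t ≡ 11 − 1 = 10 (mod 20).
    Divide the congruence (and modulus) by g = 5: 3·t ≡ 2 (mod 4).
    The inverse of 3 mod 4 is 3 (since 3·3 = 9 = 2·4 + 1), so t ≡ 3·2 = 6 ≡ 2 (mod 4).
    Then x = 1 + 15·2 = 31, valid modulo lcm(15, 20) = 60: x ≡ 31 (mod 60).
  Combine with x ≡ 7 (mod 12): gcd(60, 12) = 12; 7 - 31 = -24, which IS divisible by 12, so compatible.
    Write x = 31 + 60·t and substitute into x ≡ 7 (mod 12): 60·t ≡ 7 − 31 = -24 (mod 12).
    Divide the congruence (and modulus) by g = 12: 5·t ≡ -2 (mod 1).
    Modulo 1 every t works; take t = 0.
    Then x = 31 + 60·0 = 31, valid modulo lcm(60, 12) = 60: x ≡ 31 (mod 60).
Verify: 31 mod 15 = 1, 31 mod 20 = 11, 31 mod 12 = 7.

x ≡ 31 (mod 60).


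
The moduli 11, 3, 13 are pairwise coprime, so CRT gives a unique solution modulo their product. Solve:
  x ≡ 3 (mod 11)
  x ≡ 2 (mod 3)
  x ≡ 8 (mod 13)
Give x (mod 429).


Moduli 11, 3, 13 are pairwise coprime; by CRT there is a unique solution modulo M = 11 · 3 · 13 = 429.
Solve pairwise, accumulating the modulus:
  Start with x ≡ 3 (mod 11).
  Combine with x ≡ 2 (mod 3): since gcd(11, 3) = 1, we get a unique residue mod 33.
    Write x = 3 + 11·t and substitute into x ≡ 2 (mod 3): 11·t ≡ 2 − 3 = -1 (mod 3).
    Reduce coefficients mod 3: 2·t ≡ 2 (mod 3).
    The inverse of 2 mod 3 is 2 (since 2·2 = 4 = 1·3 + 1), so t ≡ 2·2 = 4 ≡ 1 (mod 3).
    Then x = 3 + 11·1 = 14, valid modulo lcm(11, 3) = 33: x ≡ 14 (mod 33).
  Combine with x ≡ 8 (mod 13): since gcd(33, 13) = 1, we get a unique residue mod 429.
    Write x = 14 + 33·t and substitute into x ≡ 8 (mod 13): 33·t ≡ 8 − 14 = -6 (mod 13).
    Reduce coefficients mod 13: 7·t ≡ 7 (mod 13).
    The inverse of 7 mod 13 is 2 (since 7·2 = 14 = 1·13 + 1), so t ≡ 2·7 = 14 ≡ 1 (mod 13).
    Then x = 14 + 33·1 = 47, valid modulo lcm(33, 13) = 429: x ≡ 47 (mod 429).
Verify: 47 mod 11 = 3 ✓, 47 mod 3 = 2 ✓, 47 mod 13 = 8 ✓.

x ≡ 47 (mod 429).


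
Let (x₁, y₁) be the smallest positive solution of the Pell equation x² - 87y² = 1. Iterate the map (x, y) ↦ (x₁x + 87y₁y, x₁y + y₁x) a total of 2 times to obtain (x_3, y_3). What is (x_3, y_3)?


Step 1: Find the fundamental solution (x₁, y₁) of x² - 87y² = 1.
  Expand √87 as a continued fraction. a₀ = ⌊√87⌋ = 9; iterate m_{k+1} = d_k·a_k − m_k, d_{k+1} = (87 − m_{k+1}²)/d_k, a_{k+1} = ⌊(a₀ + m_{k+1})/d_{k+1}⌋ (starting m₀ = 0, d₀ = 1), with convergents p_k = a_k·p_{k-1} + p_{k-2}, q_k = a_k·q_{k-1} + q_{k-2} (p₋₁ = 1, q₋₁ = 0):
  k = 0: a₀ = 9; p₀/q₀ = 9/1; p₀² − 87·q₀² = 81 − 87 = -6.
  k = 1: m = 9, d = 6, a = ⌊(9 + 9)/6⌋ = 3; p/q = (3·9 + 1)/(3·1 + 0) = 28/3; p² − 87·q² = 784 − 783 = 1.
  The first convergent with p² − 87·q² = 1 gives the fundamental solution (x₁, y₁) = (28, 3).
Step 2: Apply the recurrence (x_{n+1}, y_{n+1}) = (x₁x_n + 87y₁y_n, x₁y_n + y₁x_n) repeatedly.
  From (x_1, y_1) = (28, 3): x_2 = 28·28 + 87·3·3 = 1567; y_2 = 28·3 + 3·28 = 168.
  From (x_2, y_2) = (1567, 168): x_3 = 28·1567 + 87·3·168 = 87724; y_3 = 28·168 + 3·1567 = 9405.
Step 3: Verify x_3² - 87·y_3² = 7695500176 - 7695500175 = 1 (should be 1). ✓

(x_1, y_1) = (28, 3); (x_3, y_3) = (87724, 9405).


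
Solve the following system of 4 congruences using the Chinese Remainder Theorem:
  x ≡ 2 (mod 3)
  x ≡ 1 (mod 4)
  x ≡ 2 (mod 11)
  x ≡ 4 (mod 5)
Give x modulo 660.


Product of moduli M = 3 · 4 · 11 · 5 = 660.
Merge one congruence at a time:
  Start: x ≡ 2 (mod 3).
  Combine with x ≡ 1 (mod 4); new modulus lcm = 12.
    Write x = 2 + 3·t and substitute into x ≡ 1 (mod 4): 3·t ≡ 1 − 2 = -1 (mod 4).
    Reduce coefficients mod 4: 3·t ≡ 3 (mod 4).
    The inverse of 3 mod 4 is 3 (since 3·3 = 9 = 2·4 + 1), so t ≡ 3·3 = 9 ≡ 1 (mod 4).
    Then x = 2 + 3·1 = 5, valid modulo lcm(3, 4) = 12: x ≡ 5 (mod 12).
  Combine with x ≡ 2 (mod 11); new modulus lcm = 132.
    Write x = 5 + 12·t and substitute into x ≡ 2 (mod 11): 12·t ≡ 2 − 5 = -3 (mod 11).
    Reduce coefficients mod 11: 1·t ≡ 8 (mod 11).
    So t ≡ 8 (mod 11).
    Then x = 5 + 12·8 = 101, valid modulo lcm(12, 11) = 132: x ≡ 101 (mod 132).
  Combine with x ≡ 4 (mod 5); new modulus lcm = 660.
    Write x = 101 + 132·t and substitute into x ≡ 4 (mod 5): 132·t ≡ 4 − 101 = -97 (mod 5).
    Reduce coefficients mod 5: 2·t ≡ 3 (mod 5).
    The inverse of 2 mod 5 is 3 (since 2·3 = 6 = 1·5 + 1), so t ≡ 3·3 = 9 ≡ 4 (mod 5).
    Then x = 101 + 132·4 = 629, valid modulo lcm(132, 5) = 660: x ≡ 629 (mod 660).
Verify against each original: 629 mod 3 = 2, 629 mod 4 = 1, 629 mod 11 = 2, 629 mod 5 = 4.

x ≡ 629 (mod 660).


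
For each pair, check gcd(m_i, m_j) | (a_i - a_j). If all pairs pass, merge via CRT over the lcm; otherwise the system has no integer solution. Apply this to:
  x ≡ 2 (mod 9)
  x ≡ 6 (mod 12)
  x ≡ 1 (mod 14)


Moduli 9, 12, 14 are not pairwise coprime, so CRT works modulo lcm(m_i) when all pairwise compatibility conditions hold.
Pairwise compatibility: gcd(m_i, m_j) must divide a_i - a_j for every pair.
Merge one congruence at a time:
  Start: x ≡ 2 (mod 9).
  Combine with x ≡ 6 (mod 12): gcd(9, 12) = 3, and 6 - 2 = 4 is NOT divisible by 3.
    ⇒ system is inconsistent (no integer solution).

No solution (the system is inconsistent).


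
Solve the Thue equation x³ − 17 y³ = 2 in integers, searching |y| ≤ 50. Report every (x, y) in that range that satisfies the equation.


The equation is x³ - 17y³ = 2. For fixed y, x³ = 17·y³ + 2, so a solution requires the RHS to be a perfect cube.
Strategy: iterate y from -50 to 50, compute RHS = 17·y³ + 2, and check whether it is a (positive or negative) perfect cube.
Check small values of y:
  y = 0: RHS = 2 is not a perfect cube.
  y = 1: RHS = 19 is not a perfect cube.
  y = -1: RHS = -15 is not a perfect cube.
  y = 2: RHS = 138 is not a perfect cube.
  y = -2: RHS = -134 is not a perfect cube.
  y = 3: RHS = 461 is not a perfect cube.
  y = -3: RHS = -457 is not a perfect cube.
Continuing the search up to |y| = 50 finds no solutions either.
No (x, y) in the scanned range satisfies the equation.

No integer solutions with |y| ≤ 50.


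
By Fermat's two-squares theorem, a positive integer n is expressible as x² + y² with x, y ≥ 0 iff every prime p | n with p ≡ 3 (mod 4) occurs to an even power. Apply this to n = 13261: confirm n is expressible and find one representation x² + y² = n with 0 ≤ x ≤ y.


Step 1: Factor n = 13261 = 89 · 149.
Step 2: Check the mod-4 condition on each prime factor: 89 ≡ 1 (mod 4), exponent 1; 149 ≡ 1 (mod 4), exponent 1.
All primes ≡ 3 (mod 4) appear to even exponent (or don't appear), so by the two-squares theorem n IS expressible as a sum of two squares.
Step 3: Build a representation. Here n = 89 · 149 is a product of primes ≡ 1 (mod 4). Each prime p ≡ 1 (mod 4) is itself a sum of two squares; find a² by testing p − a² for a perfect square:
  89: 89 − 1² = 88, 89 − 2² = 85, 89 − 3² = 80, 89 − 4² = 73, 89 − 5² = 64 = 8² ⇒ 89 = 5² + 8².
  149: 149 − 1² = 148, 149 − 2² = 145, 149 − 3² = 140, 149 − 4² = 133, 149 − 5² = 124, 149 − 6² = 113, 149 − 7² = 100 = 10² ⇒ 149 = 7² + 10².
  Combine using the Brahmagupta–Fibonacci identity (a² + b²)(c² + d²) = (ac − bd)² + (ad + bc)² = (ac + bd)² + (ad − bc)²:
  89 · 149 = 13261: from (5² + 8²)(7² + 10²), take (5·7 − 8·10, 5·10 + 8·7) = (35 − 80, 50 + 56) = (-45, 106); dropping signs (only squares matter) gives (45, 106); check 45² + 106² = 2025 + 11236 = 13261 ✓.
Step 4: Order so x ≤ y and verify: 45² + 106² = 2025 + 11236 = 13261 = n. ✓

n = 13261 = 45² + 106² (one valid representation with x ≤ y).


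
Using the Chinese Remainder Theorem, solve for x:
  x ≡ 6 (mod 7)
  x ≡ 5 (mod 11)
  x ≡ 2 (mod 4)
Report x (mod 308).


Moduli 7, 11, 4 are pairwise coprime; by CRT there is a unique solution modulo M = 7 · 11 · 4 = 308.
Solve pairwise, accumulating the modulus:
  Start with x ≡ 6 (mod 7).
  Combine with x ≡ 5 (mod 11): since gcd(7, 11) = 1, we get a unique residue mod 77.
    Write x = 6 + 7·t and substitute into x ≡ 5 (mod 11): 7·t ≡ 5 − 6 = -1 (mod 11).
    Reduce coefficients mod 11: 7·t ≡ 10 (mod 11).
    The inverse of 7 mod 11 is 8 (since 7·8 = 56 = 5·11 + 1), so t ≡ 8·10 = 80 ≡ 3 (mod 11).
    Then x = 6 + 7·3 = 27, valid modulo lcm(7, 11) = 77: x ≡ 27 (mod 77).
  Combine with x ≡ 2 (mod 4): since gcd(77, 4) = 1, we get a unique residue mod 308.
    Write x = 27 + 77·t and substitute into x ≡ 2 (mod 4): 77·t ≡ 2 − 27 = -25 (mod 4).
    Reduce coefficients mod 4: 1·t ≡ 3 (mod 4).
    So t ≡ 3 (mod 4).
    Then x = 27 + 77·3 = 258, valid modulo lcm(77, 4) = 308: x ≡ 258 (mod 308).
Verify: 258 mod 7 = 6 ✓, 258 mod 11 = 5 ✓, 258 mod 4 = 2 ✓.

x ≡ 258 (mod 308).
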